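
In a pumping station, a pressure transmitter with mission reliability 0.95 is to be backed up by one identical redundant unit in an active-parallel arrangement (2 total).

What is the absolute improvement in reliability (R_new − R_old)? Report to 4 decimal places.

R_before = 0.95
R_after = 1 − (1 − 0.95)^2 = 0.9975
ΔR = 0.9975 − 0.95 = 0.0475

0.0475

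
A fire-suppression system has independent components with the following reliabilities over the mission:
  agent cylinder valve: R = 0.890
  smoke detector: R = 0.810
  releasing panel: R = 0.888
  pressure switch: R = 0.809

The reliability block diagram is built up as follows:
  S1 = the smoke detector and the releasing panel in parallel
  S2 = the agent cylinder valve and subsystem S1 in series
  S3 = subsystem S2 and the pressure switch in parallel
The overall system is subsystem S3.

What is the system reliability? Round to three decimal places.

0.975

Parallel (smoke detector and releasing panel): 1 − (1 − 0.81000)(1 − 0.88800) = 0.97872
Series (agent cylinder valve and [0.97872]): 0.89000 × 0.97872 = 0.87106
Parallel ([0.87106] and pressure switch): 1 − (1 − 0.87106)(1 − 0.80900) = 0.975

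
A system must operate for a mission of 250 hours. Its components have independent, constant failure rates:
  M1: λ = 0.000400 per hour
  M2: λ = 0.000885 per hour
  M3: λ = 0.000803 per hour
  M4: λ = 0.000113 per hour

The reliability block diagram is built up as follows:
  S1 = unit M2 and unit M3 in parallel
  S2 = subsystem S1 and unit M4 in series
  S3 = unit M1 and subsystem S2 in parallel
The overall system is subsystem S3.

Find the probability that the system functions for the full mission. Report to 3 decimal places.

0.994

R(M1) = exp(−0.000400 × 250) = 0.90484
R(M2) = exp(−0.000885 × 250) = 0.80152
R(M3) = exp(−0.000803 × 250) = 0.81812
R(M4) = exp(−0.000113 × 250) = 0.97215
Parallel (M2 and M3): 1 − (1 − 0.80152)(1 − 0.81812) = 0.96390
Series ([0.96390] and M4): 0.96390 × 0.97215 = 0.93706
Parallel (M1 and [0.93706]): 1 − (1 − 0.90484)(1 − 0.93706) = 0.994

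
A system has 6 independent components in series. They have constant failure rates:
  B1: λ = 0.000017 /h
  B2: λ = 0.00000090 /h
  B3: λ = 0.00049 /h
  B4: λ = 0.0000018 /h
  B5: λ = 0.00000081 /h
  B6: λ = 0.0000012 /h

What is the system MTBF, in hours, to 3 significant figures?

1950

Series of exponential components: λ_sys = Σ λ_i
λ_sys = 0.000017 + 0.00000090 + 0.00049 + 0.0000018 + 0.00000081 + 0.0000012 = 5.1171e-04 /h
MTBF = 1 / λ_sys = 1950 h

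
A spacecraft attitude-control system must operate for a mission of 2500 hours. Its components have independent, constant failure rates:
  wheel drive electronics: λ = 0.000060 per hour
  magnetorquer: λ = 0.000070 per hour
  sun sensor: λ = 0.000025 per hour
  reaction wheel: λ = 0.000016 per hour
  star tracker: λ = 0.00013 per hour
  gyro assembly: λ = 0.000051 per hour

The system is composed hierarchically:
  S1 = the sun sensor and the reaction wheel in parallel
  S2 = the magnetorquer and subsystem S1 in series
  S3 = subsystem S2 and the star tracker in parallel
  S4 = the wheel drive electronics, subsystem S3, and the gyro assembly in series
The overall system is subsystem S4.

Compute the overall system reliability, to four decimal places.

0.7235

R(wheel drive electronics) = exp(−0.000060 × 2500) = 0.860708
R(magnetorquer) = exp(−0.000070 × 2500) = 0.839457
R(sun sensor) = exp(−0.000025 × 2500) = 0.939413
R(reaction wheel) = exp(−0.000016 × 2500) = 0.960789
R(star tracker) = exp(−0.00013 × 2500) = 0.722527
R(gyro assembly) = exp(−0.000051 × 2500) = 0.880293
Parallel (sun sensor and reaction wheel): 1 − (1 − 0.939413)(1 − 0.960789) = 0.997624
Series (magnetorquer and [0.997624]): 0.839457 × 0.997624 = 0.837462
Parallel ([0.837462] and star tracker): 1 − (1 − 0.837462)(1 − 0.722527) = 0.954900
Series (wheel drive electronics, [0.954900], and gyro assembly): 0.860708 × 0.954900 × 0.880293 = 0.7235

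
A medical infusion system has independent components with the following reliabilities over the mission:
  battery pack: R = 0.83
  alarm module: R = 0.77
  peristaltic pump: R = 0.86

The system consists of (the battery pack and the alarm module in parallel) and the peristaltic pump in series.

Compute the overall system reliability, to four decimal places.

Parallel (battery pack and alarm module): 1 − (1 − 0.830000)(1 − 0.770000) = 0.960900
Series ([0.960900] and peristaltic pump): 0.960900 × 0.860000 = 0.8264

0.8264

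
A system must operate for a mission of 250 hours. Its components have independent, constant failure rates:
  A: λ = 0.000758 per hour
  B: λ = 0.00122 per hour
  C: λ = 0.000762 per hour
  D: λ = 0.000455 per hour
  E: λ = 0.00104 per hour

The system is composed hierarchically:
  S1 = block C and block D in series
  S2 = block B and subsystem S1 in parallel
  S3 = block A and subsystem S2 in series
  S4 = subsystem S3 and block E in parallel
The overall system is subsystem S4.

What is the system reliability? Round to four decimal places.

R(A) = exp(−0.000758 × 250) = 0.827373
R(B) = exp(−0.00122 × 250) = 0.737123
R(C) = exp(−0.000762 × 250) = 0.826546
R(D) = exp(−0.000455 × 250) = 0.892481
R(E) = exp(−0.00104 × 250) = 0.771052
Series (C and D): 0.826546 × 0.892481 = 0.737677
Parallel (B and [0.737677]): 1 − (1 − 0.737123)(1 − 0.737677) = 0.931041
Series (A and [0.931041]): 0.827373 × 0.931041 = 0.770318
Parallel ([0.770318] and E): 1 − (1 − 0.770318)(1 − 0.771052) = 0.9474

0.9474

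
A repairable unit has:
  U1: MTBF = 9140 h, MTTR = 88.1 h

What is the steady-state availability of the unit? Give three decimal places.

0.990

A(U1) = MTBF/(MTBF+MTTR) = 9140/(9140+88.1) = 0.990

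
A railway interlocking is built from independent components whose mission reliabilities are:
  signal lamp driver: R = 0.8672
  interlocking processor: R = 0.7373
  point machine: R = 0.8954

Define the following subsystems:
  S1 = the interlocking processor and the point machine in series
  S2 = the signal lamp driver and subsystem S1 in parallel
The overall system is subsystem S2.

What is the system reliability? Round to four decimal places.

0.9549

Series (interlocking processor and point machine): 0.737300 × 0.895400 = 0.660178
Parallel (signal lamp driver and [0.660178]): 1 − (1 − 0.867200)(1 − 0.660178) = 0.9549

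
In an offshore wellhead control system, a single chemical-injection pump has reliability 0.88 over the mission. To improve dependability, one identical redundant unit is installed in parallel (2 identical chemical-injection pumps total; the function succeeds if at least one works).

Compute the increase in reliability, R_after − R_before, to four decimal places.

0.1056

R_before = 0.88
R_after = 1 − (1 − 0.88)^2 = 0.9856
ΔR = 0.9856 − 0.88 = 0.1056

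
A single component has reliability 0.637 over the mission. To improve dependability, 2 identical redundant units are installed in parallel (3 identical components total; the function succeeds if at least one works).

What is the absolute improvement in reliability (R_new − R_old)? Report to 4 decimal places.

0.3152

R_before = 0.637
R_after = 1 − (1 − 0.637)^3 = 0.9522
ΔR = 0.9522 − 0.637 = 0.3152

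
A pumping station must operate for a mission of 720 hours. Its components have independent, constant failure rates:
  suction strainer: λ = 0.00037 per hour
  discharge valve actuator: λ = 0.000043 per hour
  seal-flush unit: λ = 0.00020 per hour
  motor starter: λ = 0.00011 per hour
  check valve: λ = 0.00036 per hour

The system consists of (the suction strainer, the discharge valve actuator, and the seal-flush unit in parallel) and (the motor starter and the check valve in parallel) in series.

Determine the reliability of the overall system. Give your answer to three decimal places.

R(suction strainer) = exp(−0.00037 × 720) = 0.76613
R(discharge valve actuator) = exp(−0.000043 × 720) = 0.96951
R(seal-flush unit) = exp(−0.00020 × 720) = 0.86589
R(motor starter) = exp(−0.00011 × 720) = 0.92386
R(check valve) = exp(−0.00036 × 720) = 0.77167
Parallel (suction strainer, discharge valve actuator, and seal-flush unit): 1 − (1 − 0.76613)(1 − 0.96951)(1 − 0.86589) = 0.99904
Parallel (motor starter and check valve): 1 − (1 − 0.92386)(1 − 0.77167) = 0.98261
Series ([0.99904] and [0.98261]): 0.99904 × 0.98261 = 0.982

0.982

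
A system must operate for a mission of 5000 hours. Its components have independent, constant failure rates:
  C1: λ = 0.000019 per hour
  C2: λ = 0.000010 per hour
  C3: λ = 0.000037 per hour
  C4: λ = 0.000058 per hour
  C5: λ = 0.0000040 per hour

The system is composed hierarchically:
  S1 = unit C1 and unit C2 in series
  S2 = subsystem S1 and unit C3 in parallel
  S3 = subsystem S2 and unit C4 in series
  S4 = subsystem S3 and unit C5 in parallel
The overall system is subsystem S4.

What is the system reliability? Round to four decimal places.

0.9947

R(C1) = exp(−0.000019 × 5000) = 0.909373
R(C2) = exp(−0.000010 × 5000) = 0.951229
R(C3) = exp(−0.000037 × 5000) = 0.831104
R(C4) = exp(−0.000058 × 5000) = 0.748264
R(C5) = exp(−0.0000040 × 5000) = 0.980199
Series (C1 and C2): 0.909373 × 0.951229 = 0.865022
Parallel ([0.865022] and C3): 1 − (1 − 0.865022)(1 − 0.831104) = 0.977203
Series ([0.977203] and C4): 0.977203 × 0.748264 = 0.731206
Parallel ([0.731206] and C5): 1 − (1 − 0.731206)(1 − 0.980199) = 0.9947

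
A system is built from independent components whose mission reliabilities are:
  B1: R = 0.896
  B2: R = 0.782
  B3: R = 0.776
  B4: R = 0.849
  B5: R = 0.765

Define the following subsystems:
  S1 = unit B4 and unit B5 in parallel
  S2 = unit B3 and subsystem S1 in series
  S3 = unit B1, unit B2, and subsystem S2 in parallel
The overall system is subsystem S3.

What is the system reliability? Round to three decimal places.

Parallel (B4 and B5): 1 − (1 − 0.84900)(1 − 0.76500) = 0.96452
Series (B3 and [0.96452]): 0.77600 × 0.96452 = 0.74847
Parallel (B1, B2, and [0.74847]): 1 − (1 − 0.89600)(1 − 0.78200)(1 − 0.74847) = 0.994

0.994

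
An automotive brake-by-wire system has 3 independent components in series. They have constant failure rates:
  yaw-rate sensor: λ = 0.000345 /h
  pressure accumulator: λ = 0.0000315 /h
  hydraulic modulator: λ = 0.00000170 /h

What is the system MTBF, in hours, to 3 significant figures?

2640

Series of exponential components: λ_sys = Σ λ_i
λ_sys = 0.000345 + 0.0000315 + 0.00000170 = 3.7820e-04 /h
MTBF = 1 / λ_sys = 2640 h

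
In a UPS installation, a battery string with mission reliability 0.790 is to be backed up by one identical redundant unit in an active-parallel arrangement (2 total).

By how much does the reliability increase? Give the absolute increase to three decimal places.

R_before = 0.790
R_after = 1 − (1 − 0.790)^2 = 0.956
ΔR = 0.956 − 0.790 = 0.166

0.166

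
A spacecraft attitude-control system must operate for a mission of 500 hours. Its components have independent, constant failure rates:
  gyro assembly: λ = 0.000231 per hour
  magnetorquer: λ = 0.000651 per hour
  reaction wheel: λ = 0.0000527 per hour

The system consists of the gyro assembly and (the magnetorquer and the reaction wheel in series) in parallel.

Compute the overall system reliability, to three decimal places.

0.968

R(gyro assembly) = exp(−0.000231 × 500) = 0.89092
R(magnetorquer) = exp(−0.000651 × 500) = 0.72217
R(reaction wheel) = exp(−0.0000527 × 500) = 0.97399
Series (magnetorquer and reaction wheel): 0.72217 × 0.97399 = 0.70339
Parallel (gyro assembly and [0.70339]): 1 − (1 − 0.89092)(1 − 0.70339) = 0.968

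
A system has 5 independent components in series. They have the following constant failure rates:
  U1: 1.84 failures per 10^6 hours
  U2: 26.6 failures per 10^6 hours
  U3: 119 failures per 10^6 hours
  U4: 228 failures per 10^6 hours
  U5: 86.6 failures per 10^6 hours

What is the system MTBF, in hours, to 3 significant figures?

2160

Series of exponential components: λ_sys = Σ λ_i
λ_sys = 0.00000184 + 0.0000266 + 0.000119 + 0.000228 + 0.0000866 = 4.6204e-04 /h
MTBF = 1 / λ_sys = 2160 h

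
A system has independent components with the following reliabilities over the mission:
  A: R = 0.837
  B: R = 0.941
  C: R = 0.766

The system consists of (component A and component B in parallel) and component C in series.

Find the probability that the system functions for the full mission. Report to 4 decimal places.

Parallel (A and B): 1 − (1 − 0.837000)(1 − 0.941000) = 0.990383
Series ([0.990383] and C): 0.990383 × 0.766000 = 0.7586

0.7586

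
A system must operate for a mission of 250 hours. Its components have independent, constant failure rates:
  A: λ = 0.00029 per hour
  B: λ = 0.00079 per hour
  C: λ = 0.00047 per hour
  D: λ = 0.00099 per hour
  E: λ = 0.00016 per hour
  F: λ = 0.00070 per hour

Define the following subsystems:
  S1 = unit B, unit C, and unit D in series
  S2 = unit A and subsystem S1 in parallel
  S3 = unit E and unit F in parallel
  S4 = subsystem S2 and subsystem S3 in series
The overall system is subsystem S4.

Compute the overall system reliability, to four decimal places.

0.9638

R(A) = exp(−0.00029 × 250) = 0.930066
R(B) = exp(−0.00079 × 250) = 0.820780
R(C) = exp(−0.00047 × 250) = 0.889141
R(D) = exp(−0.00099 × 250) = 0.780750
R(E) = exp(−0.00016 × 250) = 0.960789
R(F) = exp(−0.00070 × 250) = 0.839457
Series (B, C, and D): 0.820780 × 0.889141 × 0.780750 = 0.569783
Parallel (A and [0.569783]): 1 − (1 − 0.930066)(1 − 0.569783) = 0.969913
Parallel (E and F): 1 − (1 − 0.960789)(1 − 0.839457) = 0.993705
Series ([0.969913] and [0.993705]): 0.969913 × 0.993705 = 0.9638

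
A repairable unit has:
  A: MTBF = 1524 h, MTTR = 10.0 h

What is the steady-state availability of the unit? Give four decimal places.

0.9935

A(A) = MTBF/(MTBF+MTTR) = 1524/(1524+10.0) = 0.9935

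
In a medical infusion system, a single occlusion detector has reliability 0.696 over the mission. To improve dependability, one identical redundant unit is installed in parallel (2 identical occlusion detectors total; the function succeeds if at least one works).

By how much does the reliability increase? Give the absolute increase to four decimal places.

0.2116

R_before = 0.696
R_after = 1 − (1 − 0.696)^2 = 0.9076
ΔR = 0.9076 − 0.696 = 0.2116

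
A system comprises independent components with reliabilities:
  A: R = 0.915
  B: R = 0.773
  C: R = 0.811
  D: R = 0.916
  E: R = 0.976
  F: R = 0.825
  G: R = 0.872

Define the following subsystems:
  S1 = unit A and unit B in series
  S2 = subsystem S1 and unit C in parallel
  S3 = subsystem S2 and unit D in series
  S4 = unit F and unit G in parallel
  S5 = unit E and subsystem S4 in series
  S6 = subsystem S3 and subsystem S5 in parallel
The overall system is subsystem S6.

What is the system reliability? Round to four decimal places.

0.9938

Series (A and B): 0.915000 × 0.773000 = 0.707295
Parallel ([0.707295] and C): 1 − (1 − 0.707295)(1 − 0.811000) = 0.944679
Series ([0.944679] and D): 0.944679 × 0.916000 = 0.865326
Parallel (F and G): 1 − (1 − 0.825000)(1 − 0.872000) = 0.977600
Series (E and [0.977600]): 0.976000 × 0.977600 = 0.954138
Parallel ([0.865326] and [0.954138]): 1 − (1 − 0.865326)(1 − 0.954138) = 0.9938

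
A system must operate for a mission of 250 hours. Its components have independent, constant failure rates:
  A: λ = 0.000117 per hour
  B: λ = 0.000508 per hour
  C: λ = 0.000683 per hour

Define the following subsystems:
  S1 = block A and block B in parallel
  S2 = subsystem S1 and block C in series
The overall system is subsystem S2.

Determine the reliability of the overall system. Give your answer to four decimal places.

R(A) = exp(−0.000117 × 250) = 0.971174
R(B) = exp(−0.000508 × 250) = 0.880734
R(C) = exp(−0.000683 × 250) = 0.843032
Parallel (A and B): 1 − (1 − 0.971174)(1 − 0.880734) = 0.996562
Series ([0.996562] and C): 0.996562 × 0.843032 = 0.8401

0.8401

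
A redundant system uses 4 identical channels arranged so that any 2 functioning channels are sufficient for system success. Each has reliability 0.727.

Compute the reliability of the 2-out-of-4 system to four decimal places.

R = Σ_{i=2}^{4} C(4,i) p^i (1−p)^{4−i} with p = 0.727
C(4,2)·0.727^2·0.273^2 = 0.236344
C(4,3)·0.727^3·0.273^1 = 0.419591
C(4,4)·0.727^4·0.273^0 = 0.279343
Sum = 0.9353

0.9353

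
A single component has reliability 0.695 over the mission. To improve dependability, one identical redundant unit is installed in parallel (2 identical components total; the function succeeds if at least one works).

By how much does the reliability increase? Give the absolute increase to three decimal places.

R_before = 0.695
R_after = 1 − (1 − 0.695)^2 = 0.907
ΔR = 0.907 − 0.695 = 0.212

0.212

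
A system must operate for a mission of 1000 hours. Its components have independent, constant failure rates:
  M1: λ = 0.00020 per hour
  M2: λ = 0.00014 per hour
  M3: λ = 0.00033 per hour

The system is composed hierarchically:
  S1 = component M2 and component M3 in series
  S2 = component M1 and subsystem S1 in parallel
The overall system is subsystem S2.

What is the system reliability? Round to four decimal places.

R(M1) = exp(−0.00020 × 1000) = 0.818731
R(M2) = exp(−0.00014 × 1000) = 0.869358
R(M3) = exp(−0.00033 × 1000) = 0.718924
Series (M2 and M3): 0.869358 × 0.718924 = 0.625002
Parallel (M1 and [0.625002]): 1 − (1 − 0.818731)(1 − 0.625002) = 0.9320

0.9320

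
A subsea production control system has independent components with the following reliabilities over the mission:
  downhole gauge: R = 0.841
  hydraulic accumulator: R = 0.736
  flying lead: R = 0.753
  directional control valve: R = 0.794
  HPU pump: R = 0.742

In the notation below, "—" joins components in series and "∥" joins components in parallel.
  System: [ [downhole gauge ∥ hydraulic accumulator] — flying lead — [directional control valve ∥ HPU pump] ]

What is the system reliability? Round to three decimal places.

0.683

Parallel (downhole gauge and hydraulic accumulator): 1 − (1 − 0.84100)(1 − 0.73600) = 0.95802
Parallel (directional control valve and HPU pump): 1 − (1 − 0.79400)(1 − 0.74200) = 0.94685
Series ([0.95802], flying lead, and [0.94685]): 0.95802 × 0.75300 × 0.94685 = 0.683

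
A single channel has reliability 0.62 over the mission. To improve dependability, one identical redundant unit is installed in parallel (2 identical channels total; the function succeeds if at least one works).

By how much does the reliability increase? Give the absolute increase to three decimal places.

0.236

R_before = 0.62
R_after = 1 − (1 − 0.62)^2 = 0.856
ΔR = 0.856 − 0.62 = 0.236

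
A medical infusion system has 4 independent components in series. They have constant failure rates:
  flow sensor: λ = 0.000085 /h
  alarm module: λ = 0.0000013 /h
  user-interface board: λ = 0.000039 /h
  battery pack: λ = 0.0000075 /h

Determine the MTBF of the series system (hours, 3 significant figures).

7530

Series of exponential components: λ_sys = Σ λ_i
λ_sys = 0.000085 + 0.0000013 + 0.000039 + 0.0000075 = 1.3280e-04 /h
MTBF = 1 / λ_sys = 7530 h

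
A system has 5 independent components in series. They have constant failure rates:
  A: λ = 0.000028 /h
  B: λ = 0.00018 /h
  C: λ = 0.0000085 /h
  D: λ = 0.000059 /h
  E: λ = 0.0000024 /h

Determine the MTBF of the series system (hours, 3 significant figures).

3600

Series of exponential components: λ_sys = Σ λ_i
λ_sys = 0.000028 + 0.00018 + 0.0000085 + 0.000059 + 0.0000024 = 2.7790e-04 /h
MTBF = 1 / λ_sys = 3600 h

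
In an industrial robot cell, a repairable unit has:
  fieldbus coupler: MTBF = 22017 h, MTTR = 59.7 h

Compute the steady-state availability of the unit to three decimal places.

A(fieldbus coupler) = MTBF/(MTBF+MTTR) = 22017/(22017+59.7) = 0.997

0.997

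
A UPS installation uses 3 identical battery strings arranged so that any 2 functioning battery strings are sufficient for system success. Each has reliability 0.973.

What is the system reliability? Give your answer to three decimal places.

R = Σ_{i=2}^{3} C(3,i) p^i (1−p)^{3−i} with p = 0.973
C(3,2)·0.973^2·0.027^1 = 0.07669
C(3,3)·0.973^3·0.027^0 = 0.92117
Sum = 0.998

0.998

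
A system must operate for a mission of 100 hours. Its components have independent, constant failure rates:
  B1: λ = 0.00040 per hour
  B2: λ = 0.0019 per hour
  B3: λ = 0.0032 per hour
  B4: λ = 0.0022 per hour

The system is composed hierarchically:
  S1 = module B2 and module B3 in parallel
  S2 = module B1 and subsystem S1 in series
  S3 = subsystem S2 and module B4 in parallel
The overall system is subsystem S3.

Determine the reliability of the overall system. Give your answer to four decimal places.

0.9833

R(B1) = exp(−0.00040 × 100) = 0.960789
R(B2) = exp(−0.0019 × 100) = 0.826959
R(B3) = exp(−0.0032 × 100) = 0.726149
R(B4) = exp(−0.0022 × 100) = 0.802519
Parallel (B2 and B3): 1 − (1 − 0.826959)(1 − 0.726149) = 0.952613
Series (B1 and [0.952613]): 0.960789 × 0.952613 = 0.915260
Parallel ([0.915260] and B4): 1 − (1 − 0.915260)(1 − 0.802519) = 0.9833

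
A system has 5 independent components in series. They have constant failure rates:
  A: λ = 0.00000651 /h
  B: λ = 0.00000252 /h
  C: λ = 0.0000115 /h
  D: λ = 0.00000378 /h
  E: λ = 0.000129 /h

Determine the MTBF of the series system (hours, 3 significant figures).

Series of exponential components: λ_sys = Σ λ_i
λ_sys = 0.00000651 + 0.00000252 + 0.0000115 + 0.00000378 + 0.000129 = 1.5331e-04 /h
MTBF = 1 / λ_sys = 6520 h

6520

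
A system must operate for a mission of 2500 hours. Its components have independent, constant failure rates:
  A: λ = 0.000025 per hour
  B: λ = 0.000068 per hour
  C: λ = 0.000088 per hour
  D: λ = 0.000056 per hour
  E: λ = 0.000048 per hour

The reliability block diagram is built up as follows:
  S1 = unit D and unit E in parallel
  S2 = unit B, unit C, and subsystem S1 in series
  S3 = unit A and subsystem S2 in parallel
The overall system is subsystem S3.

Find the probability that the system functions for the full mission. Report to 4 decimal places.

R(A) = exp(−0.000025 × 2500) = 0.939413
R(B) = exp(−0.000068 × 2500) = 0.843665
R(C) = exp(−0.000088 × 2500) = 0.802519
R(D) = exp(−0.000056 × 2500) = 0.869358
R(E) = exp(−0.000048 × 2500) = 0.886920
Parallel (D and E): 1 − (1 − 0.869358)(1 − 0.886920) = 0.985227
Series (B, C, and [0.985227]): 0.843665 × 0.802519 × 0.985227 = 0.667055
Parallel (A and [0.667055]): 1 − (1 − 0.939413)(1 − 0.667055) = 0.9798

0.9798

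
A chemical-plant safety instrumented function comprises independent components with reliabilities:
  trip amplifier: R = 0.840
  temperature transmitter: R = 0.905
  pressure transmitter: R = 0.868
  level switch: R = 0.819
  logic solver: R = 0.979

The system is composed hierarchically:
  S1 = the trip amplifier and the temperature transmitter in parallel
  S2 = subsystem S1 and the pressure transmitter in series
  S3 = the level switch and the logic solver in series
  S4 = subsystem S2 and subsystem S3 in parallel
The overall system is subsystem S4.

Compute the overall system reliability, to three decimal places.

Parallel (trip amplifier and temperature transmitter): 1 − (1 − 0.84000)(1 − 0.90500) = 0.98480
Series ([0.98480] and pressure transmitter): 0.98480 × 0.86800 = 0.85481
Series (level switch and logic solver): 0.81900 × 0.97900 = 0.80180
Parallel ([0.85481] and [0.80180]): 1 − (1 − 0.85481)(1 − 0.80180) = 0.971

0.971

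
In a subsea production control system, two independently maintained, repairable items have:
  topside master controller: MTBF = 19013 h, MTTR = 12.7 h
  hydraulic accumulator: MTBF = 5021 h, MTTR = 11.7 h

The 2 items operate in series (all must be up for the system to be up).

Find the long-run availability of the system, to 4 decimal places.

0.9970

A(topside master controller) = MTBF/(MTBF+MTTR) = 19013/(19013+12.7) = 0.999332
A(hydraulic accumulator) = MTBF/(MTBF+MTTR) = 5021/(5021+11.7) = 0.997675
Series availability: 0.999332 × 0.997675 = 0.9970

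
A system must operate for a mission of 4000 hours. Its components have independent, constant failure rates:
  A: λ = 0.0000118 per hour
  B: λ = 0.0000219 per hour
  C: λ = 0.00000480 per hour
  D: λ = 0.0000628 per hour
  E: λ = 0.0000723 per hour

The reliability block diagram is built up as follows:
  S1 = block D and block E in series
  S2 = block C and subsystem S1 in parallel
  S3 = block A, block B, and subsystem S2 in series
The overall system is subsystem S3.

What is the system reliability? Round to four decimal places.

R(A) = exp(−0.0000118 × 4000) = 0.953897
R(B) = exp(−0.0000219 × 4000) = 0.916127
R(C) = exp(−0.00000480 × 4000) = 0.980983
R(D) = exp(−0.0000628 × 4000) = 0.777867
R(E) = exp(−0.0000723 × 4000) = 0.748862
Series (D and E): 0.777867 × 0.748862 = 0.582515
Parallel (C and [0.582515]): 1 − (1 − 0.980983)(1 − 0.582515) = 0.992061
Series (A, B, and [0.992061]): 0.953897 × 0.916127 × 0.992061 = 0.8670

0.8670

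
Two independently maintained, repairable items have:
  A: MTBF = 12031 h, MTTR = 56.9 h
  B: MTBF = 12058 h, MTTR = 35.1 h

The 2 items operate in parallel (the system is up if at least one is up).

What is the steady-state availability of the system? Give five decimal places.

0.99999

A(A) = MTBF/(MTBF+MTTR) = 12031/(12031+56.9) = 0.995293
A(B) = MTBF/(MTBF+MTTR) = 12058/(12058+35.1) = 0.997098
Parallel availability: 1 − (1 − 0.995293)(1 − 0.997098) = 0.99999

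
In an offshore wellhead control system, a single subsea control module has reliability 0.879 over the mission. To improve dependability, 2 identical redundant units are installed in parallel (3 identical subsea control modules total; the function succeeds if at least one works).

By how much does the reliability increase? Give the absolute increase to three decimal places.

0.119

R_before = 0.879
R_after = 1 − (1 − 0.879)^3 = 0.998
ΔR = 0.998 − 0.879 = 0.119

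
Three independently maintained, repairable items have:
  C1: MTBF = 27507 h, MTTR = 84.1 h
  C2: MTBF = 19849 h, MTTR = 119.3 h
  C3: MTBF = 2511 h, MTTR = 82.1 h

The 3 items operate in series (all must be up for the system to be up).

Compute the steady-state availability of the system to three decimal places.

0.960

A(C1) = MTBF/(MTBF+MTTR) = 27507/(27507+84.1) = 0.996952
A(C2) = MTBF/(MTBF+MTTR) = 19849/(19849+119.3) = 0.994026
A(C3) = MTBF/(MTBF+MTTR) = 2511/(2511+82.1) = 0.968339
Series availability: 0.996952 × 0.994026 × 0.968339 = 0.960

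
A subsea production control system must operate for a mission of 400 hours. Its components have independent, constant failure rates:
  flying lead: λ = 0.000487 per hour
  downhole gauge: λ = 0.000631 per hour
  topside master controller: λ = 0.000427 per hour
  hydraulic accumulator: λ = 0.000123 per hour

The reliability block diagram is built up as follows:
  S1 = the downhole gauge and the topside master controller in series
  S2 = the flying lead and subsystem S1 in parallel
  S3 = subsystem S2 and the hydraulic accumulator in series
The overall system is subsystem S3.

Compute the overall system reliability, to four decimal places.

R(flying lead) = exp(−0.000487 × 400) = 0.822999
R(downhole gauge) = exp(−0.000631 × 400) = 0.776934
R(topside master controller) = exp(−0.000427 × 400) = 0.842990
R(hydraulic accumulator) = exp(−0.000123 × 400) = 0.951991
Series (downhole gauge and topside master controller): 0.776934 × 0.842990 = 0.654948
Parallel (flying lead and [0.654948]): 1 − (1 − 0.822999)(1 − 0.654948) = 0.938925
Series ([0.938925] and hydraulic accumulator): 0.938925 × 0.951991 = 0.8938

0.8938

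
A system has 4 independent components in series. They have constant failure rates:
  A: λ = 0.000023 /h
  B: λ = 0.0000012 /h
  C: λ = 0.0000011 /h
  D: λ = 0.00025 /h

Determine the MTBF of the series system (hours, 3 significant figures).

3630

Series of exponential components: λ_sys = Σ λ_i
λ_sys = 0.000023 + 0.0000012 + 0.0000011 + 0.00025 = 2.7530e-04 /h
MTBF = 1 / λ_sys = 3630 h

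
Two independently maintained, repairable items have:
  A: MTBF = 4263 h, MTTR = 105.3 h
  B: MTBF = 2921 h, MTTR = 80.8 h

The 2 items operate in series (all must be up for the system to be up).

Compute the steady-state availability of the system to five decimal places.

A(A) = MTBF/(MTBF+MTTR) = 4263/(4263+105.3) = 0.975895
A(B) = MTBF/(MTBF+MTTR) = 2921/(2921+80.8) = 0.973083
Series availability: 0.975895 × 0.973083 = 0.94963

0.94963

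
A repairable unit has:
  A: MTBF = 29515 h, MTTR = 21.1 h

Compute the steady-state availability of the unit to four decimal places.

A(A) = MTBF/(MTBF+MTTR) = 29515/(29515+21.1) = 0.9993

0.9993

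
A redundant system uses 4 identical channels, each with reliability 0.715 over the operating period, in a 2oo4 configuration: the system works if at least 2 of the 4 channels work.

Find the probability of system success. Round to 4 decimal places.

R = Σ_{i=2}^{4} C(4,i) p^i (1−p)^{4−i} with p = 0.715
C(4,2)·0.715^2·0.285^2 = 0.249146
C(4,3)·0.715^3·0.285^1 = 0.416699
C(4,4)·0.715^4·0.285^0 = 0.261351
Sum = 0.9272

0.9272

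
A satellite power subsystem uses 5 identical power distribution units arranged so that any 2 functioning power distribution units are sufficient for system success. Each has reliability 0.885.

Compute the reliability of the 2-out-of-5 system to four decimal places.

R = Σ_{i=2}^{5} C(5,i) p^i (1−p)^{5−i} with p = 0.885
C(5,2)·0.885^2·0.115^3 = 0.011912
C(5,3)·0.885^3·0.115^2 = 0.091670
C(5,4)·0.885^4·0.115^1 = 0.352729
C(5,5)·0.885^5·0.115^0 = 0.542896
Sum = 0.9992

0.9992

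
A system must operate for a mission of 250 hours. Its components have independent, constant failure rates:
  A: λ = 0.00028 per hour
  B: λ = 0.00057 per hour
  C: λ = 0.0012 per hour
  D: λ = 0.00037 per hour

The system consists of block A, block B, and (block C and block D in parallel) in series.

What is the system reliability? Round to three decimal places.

R(A) = exp(−0.00028 × 250) = 0.93239
R(B) = exp(−0.00057 × 250) = 0.86719
R(C) = exp(−0.0012 × 250) = 0.74082
R(D) = exp(−0.00037 × 250) = 0.91165
Parallel (C and D): 1 − (1 − 0.74082)(1 − 0.91165) = 0.97710
Series (A, B, and [0.97710]): 0.93239 × 0.86719 × 0.97710 = 0.790

0.790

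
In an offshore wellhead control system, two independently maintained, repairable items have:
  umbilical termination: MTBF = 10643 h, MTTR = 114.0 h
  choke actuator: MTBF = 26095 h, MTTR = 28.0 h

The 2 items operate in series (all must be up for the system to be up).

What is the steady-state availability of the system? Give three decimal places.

A(umbilical termination) = MTBF/(MTBF+MTTR) = 10643/(10643+114.0) = 0.989402
A(choke actuator) = MTBF/(MTBF+MTTR) = 26095/(26095+28.0) = 0.998928
Series availability: 0.989402 × 0.998928 = 0.988

0.988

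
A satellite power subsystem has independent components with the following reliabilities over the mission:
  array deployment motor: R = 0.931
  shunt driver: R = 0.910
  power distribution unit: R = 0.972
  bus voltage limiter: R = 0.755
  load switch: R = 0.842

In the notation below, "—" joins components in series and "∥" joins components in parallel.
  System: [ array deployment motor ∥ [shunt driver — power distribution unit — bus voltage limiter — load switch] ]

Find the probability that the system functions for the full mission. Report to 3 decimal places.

Series (shunt driver, power distribution unit, bus voltage limiter, and load switch): 0.91000 × 0.97200 × 0.75500 × 0.84200 = 0.56230
Parallel (array deployment motor and [0.56230]): 1 − (1 − 0.93100)(1 − 0.56230) = 0.970

0.970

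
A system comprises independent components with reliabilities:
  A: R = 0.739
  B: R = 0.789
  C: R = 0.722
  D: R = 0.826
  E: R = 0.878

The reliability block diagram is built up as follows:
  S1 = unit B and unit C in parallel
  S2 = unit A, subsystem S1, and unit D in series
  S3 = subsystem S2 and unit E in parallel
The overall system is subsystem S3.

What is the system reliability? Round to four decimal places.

0.9481

Parallel (B and C): 1 − (1 − 0.789000)(1 − 0.722000) = 0.941342
Series (A, [0.941342], and D): 0.739000 × 0.941342 × 0.826000 = 0.574608
Parallel ([0.574608] and E): 1 − (1 − 0.574608)(1 − 0.878000) = 0.9481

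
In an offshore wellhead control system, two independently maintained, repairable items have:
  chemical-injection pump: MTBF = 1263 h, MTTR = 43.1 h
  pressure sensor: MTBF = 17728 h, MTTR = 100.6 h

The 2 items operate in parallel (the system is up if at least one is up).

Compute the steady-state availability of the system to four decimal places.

0.9998

A(chemical-injection pump) = MTBF/(MTBF+MTTR) = 1263/(1263+43.1) = 0.967001
A(pressure sensor) = MTBF/(MTBF+MTTR) = 17728/(17728+100.6) = 0.994357
Parallel availability: 1 − (1 − 0.967001)(1 − 0.994357) = 0.9998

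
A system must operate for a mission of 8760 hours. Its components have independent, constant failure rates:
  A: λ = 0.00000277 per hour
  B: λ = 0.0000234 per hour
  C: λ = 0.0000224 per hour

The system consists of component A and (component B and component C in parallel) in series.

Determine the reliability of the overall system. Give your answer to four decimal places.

R(A) = exp(−0.00000277 × 8760) = 0.976027
R(B) = exp(−0.0000234 × 8760) = 0.814660
R(C) = exp(−0.0000224 × 8760) = 0.821828
Parallel (B and C): 1 − (1 − 0.814660)(1 − 0.821828) = 0.966978
Series (A and [0.966978]): 0.976027 × 0.966978 = 0.9438

0.9438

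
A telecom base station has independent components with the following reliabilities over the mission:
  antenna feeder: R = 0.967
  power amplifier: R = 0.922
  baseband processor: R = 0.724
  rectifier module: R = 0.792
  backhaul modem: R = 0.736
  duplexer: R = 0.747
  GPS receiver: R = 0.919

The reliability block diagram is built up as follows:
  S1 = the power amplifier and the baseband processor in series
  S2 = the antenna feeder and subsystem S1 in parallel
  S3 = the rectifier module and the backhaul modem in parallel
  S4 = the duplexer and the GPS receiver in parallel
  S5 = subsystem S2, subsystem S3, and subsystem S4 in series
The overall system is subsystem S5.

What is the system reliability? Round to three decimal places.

0.916

Series (power amplifier and baseband processor): 0.92200 × 0.72400 = 0.66753
Parallel (antenna feeder and [0.66753]): 1 − (1 − 0.96700)(1 − 0.66753) = 0.98903
Parallel (rectifier module and backhaul modem): 1 − (1 − 0.79200)(1 − 0.73600) = 0.94509
Parallel (duplexer and GPS receiver): 1 − (1 − 0.74700)(1 − 0.91900) = 0.97951
Series ([0.98903], [0.94509], and [0.97951]): 0.98903 × 0.94509 × 0.97951 = 0.916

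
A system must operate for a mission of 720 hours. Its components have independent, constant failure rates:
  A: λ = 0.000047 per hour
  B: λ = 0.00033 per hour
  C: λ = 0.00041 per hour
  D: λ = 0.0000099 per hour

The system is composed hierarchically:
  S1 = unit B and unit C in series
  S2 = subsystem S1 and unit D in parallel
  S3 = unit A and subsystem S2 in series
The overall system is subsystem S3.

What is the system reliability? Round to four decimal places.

0.9639

R(A) = exp(−0.000047 × 720) = 0.966726
R(B) = exp(−0.00033 × 720) = 0.788518
R(C) = exp(−0.00041 × 720) = 0.744383
R(D) = exp(−0.0000099 × 720) = 0.992897
Series (B and C): 0.788518 × 0.744383 = 0.586959
Parallel ([0.586959] and D): 1 − (1 − 0.586959)(1 − 0.992897) = 0.997066
Series (A and [0.997066]): 0.966726 × 0.997066 = 0.9639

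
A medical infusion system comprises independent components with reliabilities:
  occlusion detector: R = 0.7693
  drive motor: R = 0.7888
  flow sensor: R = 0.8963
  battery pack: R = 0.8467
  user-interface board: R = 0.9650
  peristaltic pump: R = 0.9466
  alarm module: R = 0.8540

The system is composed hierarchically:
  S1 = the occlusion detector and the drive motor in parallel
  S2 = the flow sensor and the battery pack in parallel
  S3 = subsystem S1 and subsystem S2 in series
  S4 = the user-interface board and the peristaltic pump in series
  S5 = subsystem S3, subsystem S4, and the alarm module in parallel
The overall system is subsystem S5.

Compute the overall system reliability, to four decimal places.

0.9992

Parallel (occlusion detector and drive motor): 1 − (1 − 0.769300)(1 − 0.788800) = 0.951276
Parallel (flow sensor and battery pack): 1 − (1 − 0.896300)(1 − 0.846700) = 0.984103
Series ([0.951276] and [0.984103]): 0.951276 × 0.984103 = 0.936154
Series (user-interface board and peristaltic pump): 0.965000 × 0.946600 = 0.913469
Parallel ([0.936154], [0.913469], and alarm module): 1 − (1 − 0.936154)(1 − 0.913469)(1 − 0.854000) = 0.9992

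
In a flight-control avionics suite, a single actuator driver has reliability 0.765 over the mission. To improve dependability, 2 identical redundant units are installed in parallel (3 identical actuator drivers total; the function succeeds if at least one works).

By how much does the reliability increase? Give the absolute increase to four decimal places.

R_before = 0.765
R_after = 1 − (1 − 0.765)^3 = 0.9870
ΔR = 0.9870 − 0.765 = 0.2220

0.2220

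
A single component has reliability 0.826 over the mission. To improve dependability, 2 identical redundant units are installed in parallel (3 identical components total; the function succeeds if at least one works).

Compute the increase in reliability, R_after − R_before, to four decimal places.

0.1687

R_before = 0.826
R_after = 1 − (1 − 0.826)^3 = 0.9947
ΔR = 0.9947 − 0.826 = 0.1687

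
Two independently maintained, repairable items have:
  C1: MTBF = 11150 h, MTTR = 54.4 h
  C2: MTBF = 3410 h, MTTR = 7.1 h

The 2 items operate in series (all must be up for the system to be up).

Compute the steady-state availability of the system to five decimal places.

0.99308

A(C1) = MTBF/(MTBF+MTTR) = 11150/(11150+54.4) = 0.995145
A(C2) = MTBF/(MTBF+MTTR) = 3410/(3410+7.1) = 0.997922
Series availability: 0.995145 × 0.997922 = 0.99308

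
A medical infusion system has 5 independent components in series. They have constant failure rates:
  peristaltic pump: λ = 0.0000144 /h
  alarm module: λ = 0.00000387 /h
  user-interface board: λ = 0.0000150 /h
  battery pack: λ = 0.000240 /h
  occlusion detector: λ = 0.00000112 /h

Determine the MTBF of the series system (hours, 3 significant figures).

3640

Series of exponential components: λ_sys = Σ λ_i
λ_sys = 0.0000144 + 0.00000387 + 0.0000150 + 0.000240 + 0.00000112 = 2.7439e-04 /h
MTBF = 1 / λ_sys = 3640 h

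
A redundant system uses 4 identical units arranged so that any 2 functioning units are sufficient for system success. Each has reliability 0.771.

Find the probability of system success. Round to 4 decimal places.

0.9602

R = Σ_{i=2}^{4} C(4,i) p^i (1−p)^{4−i} with p = 0.771
C(4,2)·0.771^2·0.229^2 = 0.187038
C(4,3)·0.771^3·0.229^1 = 0.419816
C(4,4)·0.771^4·0.229^0 = 0.353360
Sum = 0.9602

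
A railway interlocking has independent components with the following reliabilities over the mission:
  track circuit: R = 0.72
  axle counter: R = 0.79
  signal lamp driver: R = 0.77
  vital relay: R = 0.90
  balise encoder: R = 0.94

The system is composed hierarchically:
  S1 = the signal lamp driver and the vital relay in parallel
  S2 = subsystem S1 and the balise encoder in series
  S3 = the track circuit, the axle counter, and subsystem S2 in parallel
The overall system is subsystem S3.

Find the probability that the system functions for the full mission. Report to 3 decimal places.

Parallel (signal lamp driver and vital relay): 1 − (1 − 0.77000)(1 − 0.90000) = 0.97700
Series ([0.97700] and balise encoder): 0.97700 × 0.94000 = 0.91838
Parallel (track circuit, axle counter, and [0.91838]): 1 − (1 − 0.72000)(1 − 0.79000)(1 − 0.91838) = 0.995

0.995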